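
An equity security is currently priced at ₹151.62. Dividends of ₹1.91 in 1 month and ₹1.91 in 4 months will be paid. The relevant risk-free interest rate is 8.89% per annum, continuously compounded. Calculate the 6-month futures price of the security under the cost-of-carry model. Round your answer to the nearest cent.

PV(dividends) I = 1.91·e^(−0.0889·1/12) + 1.91·e^(−0.0889·4/12)
I = 1.8959 + 1.8542 = 3.7501
F = (S − I)·e^(rT) = (151.62 − 3.7501) · e^(0.0889·6/12)
= 147.8699 · e^0.044450 = 147.8699 × 1.045453 = ₹154.59

₹154.59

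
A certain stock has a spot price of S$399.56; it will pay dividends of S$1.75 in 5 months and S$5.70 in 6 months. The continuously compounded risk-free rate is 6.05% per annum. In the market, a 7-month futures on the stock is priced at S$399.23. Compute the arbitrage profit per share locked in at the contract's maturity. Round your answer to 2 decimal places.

PV(dividends) I = 1.75·e^(−0.0605·5/12) + 5.70·e^(−0.0605·6/12) = 7.2366
Fair futures F* = (S − I)·e^(rT) = (399.56 − 7.2366)·e^0.035292 = 392.3234 × 1.035922 = 406.4164
Market S$399.23 < fair 406.4164: forward underpriced → reverse cash-and-carry (short the stock, invest proceeds at r, pay the dividends, go long the forward).
Profit at T = |F_mkt − F*| = |399.23 − 406.4164| = S$7.19 per share

S$7.19 per share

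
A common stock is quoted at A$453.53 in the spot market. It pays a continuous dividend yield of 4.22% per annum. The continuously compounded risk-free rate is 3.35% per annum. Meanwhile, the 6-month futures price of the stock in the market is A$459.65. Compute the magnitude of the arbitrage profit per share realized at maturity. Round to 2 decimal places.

A$8.09 per share

Fair futures: F* = S·e^(carry·T), with carry = (r − q) = 0.0335 − 0.0422 = -0.0087
F* = 453.53 · e^(-0.0087 × 6/12) = 453.53 · e^-0.004350 = 453.53 × 0.995659 = A$451.5612
Market A$459.65 > fair A$451.5612: forward overpriced → cash-and-carry (buy spot, short the forward).
At maturity, profit = |F_mkt − F*| = |459.65 − 451.5612| = A$8.09 per share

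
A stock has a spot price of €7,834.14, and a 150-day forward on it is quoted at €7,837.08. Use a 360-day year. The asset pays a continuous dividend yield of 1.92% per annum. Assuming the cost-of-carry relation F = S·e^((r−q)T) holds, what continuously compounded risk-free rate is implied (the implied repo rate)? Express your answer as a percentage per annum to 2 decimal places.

From F = S·e^((r−q)T): (r − q) = ln(F/S)/T
ln(7837.08/7834.14) = ln(1.000375) = 0.000375
(r − q) = 0.000375 / (150/360) = 0.000900
r = ln(F/S)/T + q = 0.000900 + 0.0192 = 0.020100
r = 2.01%

2.01%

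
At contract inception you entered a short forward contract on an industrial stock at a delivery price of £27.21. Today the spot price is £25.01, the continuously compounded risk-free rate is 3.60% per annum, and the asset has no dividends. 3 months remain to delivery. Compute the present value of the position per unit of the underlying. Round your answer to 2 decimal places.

Current fair forward for the remaining 3 months: F = S·e^(r·T), r = 0.0360
F = 25.01 · e^(0.0360 × 3/12) = 25.01 × 1.009041 = 25.2361
Value of long forward = (F − K)·e^(−rT) = (25.2361 − 27.21) · e^(−0.0360·3/12)
= -1.9739 × 0.991040 = -1.96
Short position value = −(long value) = £1.96

£1.96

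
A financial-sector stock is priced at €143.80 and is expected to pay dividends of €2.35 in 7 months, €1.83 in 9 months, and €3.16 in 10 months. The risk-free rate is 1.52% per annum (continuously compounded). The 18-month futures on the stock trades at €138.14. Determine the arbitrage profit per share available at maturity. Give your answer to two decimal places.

PV(dividends) I = 2.35·e^(−0.0152·7/12) + 1.83·e^(−0.0152·9/12) + 3.16·e^(−0.0152·10/12) = 7.2587
Fair futures F* = (S − I)·e^(rT) = (143.80 − 7.2587)·e^0.022800 = 136.5413 × 1.023062 = 139.6902
Market €138.14 < fair 139.6902: forward underpriced → reverse cash-and-carry (short the stock, invest proceeds at r, pay the dividends, go long the forward).
Profit at T = |F_mkt − F*| = |138.14 − 139.6902| = €1.55 per share

€1.55 per share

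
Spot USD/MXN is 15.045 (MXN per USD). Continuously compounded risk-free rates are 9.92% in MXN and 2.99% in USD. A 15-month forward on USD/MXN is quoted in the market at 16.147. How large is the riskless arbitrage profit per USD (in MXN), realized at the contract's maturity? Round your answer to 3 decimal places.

Fair forward: F* = S·e^(carry·T), with carry = (r_MXN − r_USD) = 0.0992 − 0.0299 = 0.0693
F* = 15.045 · e^(0.0693 × 15/12) = 15.045 · e^0.086625 = 15.045 × 1.090488 = 16.4064
Market 16.147 < fair 16.4064: forward underpriced → reverse cash-and-carry (short spot, go long the forward).
At maturity, profit = |F_mkt − F*| = |16.147 − 16.4064| = 0.259 per USD (in MXN)

0.259 per USD (in MXN)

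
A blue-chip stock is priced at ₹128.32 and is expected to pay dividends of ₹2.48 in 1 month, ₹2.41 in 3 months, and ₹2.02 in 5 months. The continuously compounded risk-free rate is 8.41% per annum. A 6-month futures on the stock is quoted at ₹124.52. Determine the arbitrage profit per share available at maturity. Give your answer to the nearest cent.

₹2.25 per share

PV(dividends) I = 2.48·e^(−0.0841·1/12) + 2.41·e^(−0.0841·3/12) + 2.02·e^(−0.0841·5/12) = 6.7730
Fair futures F* = (S − I)·e^(rT) = (128.32 − 6.7730)·e^0.042050 = 121.5470 × 1.042947 = 126.7671
Market ₹124.52 < fair 126.7671: forward underpriced → reverse cash-and-carry (short the stock, invest proceeds at r, pay the dividends, go long the forward).
Profit at T = |F_mkt − F*| = |124.52 − 126.7671| = ₹2.25 per share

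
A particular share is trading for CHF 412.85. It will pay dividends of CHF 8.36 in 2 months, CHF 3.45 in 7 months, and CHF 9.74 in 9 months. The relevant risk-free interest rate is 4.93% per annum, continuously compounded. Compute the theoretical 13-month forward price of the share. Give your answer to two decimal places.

CHF 413.32

PV(dividends) I = 8.36·e^(−0.0493·2/12) + 3.45·e^(−0.0493·7/12) + 9.74·e^(−0.0493·9/12)
I = 8.2916 + 3.3522 + 9.3864 = 21.0302
F = (S − I)·e^(rT) = (412.85 − 21.0302) · e^(0.0493·13/12)
= 391.8198 · e^0.053408 = 391.8198 × 1.054860 = CHF 413.32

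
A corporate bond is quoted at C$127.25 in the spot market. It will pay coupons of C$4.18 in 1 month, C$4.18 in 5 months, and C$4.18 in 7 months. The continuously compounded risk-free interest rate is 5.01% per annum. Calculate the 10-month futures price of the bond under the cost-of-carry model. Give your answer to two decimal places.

C$119.83

PV(coupons) I = 4.18·e^(−0.0501·1/12) + 4.18·e^(−0.0501·5/12) + 4.18·e^(−0.0501·7/12)
I = 4.1626 + 4.0936 + 4.0596 = 12.3158
F = (S − I)·e^(rT) = (127.25 − 12.3158) · e^(0.0501·10/12)
= 114.9342 · e^0.041750 = 114.9342 × 1.042634 = C$119.83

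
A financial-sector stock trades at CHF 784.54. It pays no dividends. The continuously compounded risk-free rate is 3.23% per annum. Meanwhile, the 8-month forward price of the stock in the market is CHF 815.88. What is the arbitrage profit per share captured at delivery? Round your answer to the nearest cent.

CHF 14.26 per share

Fair forward: F* = S·e^(carry·T), with carry = r = 0.0323
F* = 784.54 · e^(0.0323 × 8/12) = 784.54 · e^0.021533 = 784.54 × 1.021767 = CHF 801.6171
Market CHF 815.88 > fair CHF 801.6171: forward overpriced → cash-and-carry (buy spot, short the forward).
At maturity, profit = |F_mkt − F*| = |815.88 − 801.6171| = CHF 14.26 per share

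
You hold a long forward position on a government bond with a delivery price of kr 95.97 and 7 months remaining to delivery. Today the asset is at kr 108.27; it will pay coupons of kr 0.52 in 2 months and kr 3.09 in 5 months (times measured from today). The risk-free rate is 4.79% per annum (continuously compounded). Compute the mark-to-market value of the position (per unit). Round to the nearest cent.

PV(remaining coupons) I = 0.52·e^(−0.0479·2/12) + 3.09·e^(−0.0479·5/12) = 3.5448
Current forward F = (S − I)·e^(rT) = (108.27 − 3.5448)·e^(0.0479·7/12) = 104.7252 × 1.028336 = 107.6927
Value (long) = (F − K)·e^(−rT) = (107.6927 − 95.97) × 0.972445 = 11.3997
Value = kr 11.40

kr 11.40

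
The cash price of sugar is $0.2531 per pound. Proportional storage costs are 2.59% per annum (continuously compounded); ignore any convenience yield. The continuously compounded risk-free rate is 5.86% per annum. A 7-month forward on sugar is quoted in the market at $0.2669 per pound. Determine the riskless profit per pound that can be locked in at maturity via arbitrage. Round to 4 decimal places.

$0.0010 per pound

Fair forward: F* = S·e^(carry·T), with carry = (r + u) = 0.0586 + 0.0259 = 0.0845
F* = 0.2531 · e^(0.0845 × 7/12) = 0.2531 · e^0.049292 = 0.2531 × 1.050527 = $0.2659
Market $0.2669 > fair $0.2659: forward overpriced → cash-and-carry (buy spot, short the forward).
At maturity, profit = |F_mkt − F*| = |0.2669 − 0.2659| = $0.0010 per pound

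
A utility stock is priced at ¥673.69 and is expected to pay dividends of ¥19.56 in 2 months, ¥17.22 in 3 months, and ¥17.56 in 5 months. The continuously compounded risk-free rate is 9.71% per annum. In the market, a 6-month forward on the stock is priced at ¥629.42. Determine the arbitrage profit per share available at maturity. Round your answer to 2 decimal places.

PV(dividends) I = 19.56·e^(−0.0971·2/12) + 17.22·e^(−0.0971·3/12) + 17.56·e^(−0.0971·5/12) = 52.9168
Fair forward F* = (S − I)·e^(rT) = (673.69 − 52.9168)·e^0.048550 = 620.7732 × 1.049748 = 651.6554
Market ¥629.42 < fair 651.6554: forward underpriced → reverse cash-and-carry (short the stock, invest proceeds at r, pay the dividends, go long the forward).
Profit at T = |F_mkt − F*| = |629.42 − 651.6554| = ¥22.24 per share

¥22.24 per share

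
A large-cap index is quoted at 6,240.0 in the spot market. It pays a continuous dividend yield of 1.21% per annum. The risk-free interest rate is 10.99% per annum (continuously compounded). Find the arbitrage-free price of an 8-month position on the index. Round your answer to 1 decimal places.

6,660.4

F = S·e^((r − q)T) = 6240.0 · e^((0.1099 − 0.0121) × 8/12)
= 6240.0 · e^0.065200 = 6240.0 × 1.067372
F = 6,660.4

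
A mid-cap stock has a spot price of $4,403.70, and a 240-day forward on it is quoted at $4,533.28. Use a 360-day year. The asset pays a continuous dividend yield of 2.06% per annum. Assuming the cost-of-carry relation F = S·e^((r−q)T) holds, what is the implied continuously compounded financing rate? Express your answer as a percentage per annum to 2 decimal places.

From F = S·e^((r−q)T): (r − q) = ln(F/S)/T
ln(4533.28/4403.70) = ln(1.029425) = 0.029000
(r − q) = 0.029000 / (240/360) = 0.043500
r = ln(F/S)/T + q = 0.043500 + 0.0206 = 0.064100
r = 6.41%

6.41%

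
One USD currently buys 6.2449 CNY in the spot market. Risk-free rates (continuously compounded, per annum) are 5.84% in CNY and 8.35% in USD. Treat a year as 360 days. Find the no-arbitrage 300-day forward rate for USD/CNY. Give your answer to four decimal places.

6.1156

F = S·e^((r_CNY − r_USD)T) = 6.2449 · e^((0.0584 − 0.0835) × 300/360)
= 6.2449 · e^-0.020917 = 6.2449 × 0.979300
F = 6.1156 CNY per USD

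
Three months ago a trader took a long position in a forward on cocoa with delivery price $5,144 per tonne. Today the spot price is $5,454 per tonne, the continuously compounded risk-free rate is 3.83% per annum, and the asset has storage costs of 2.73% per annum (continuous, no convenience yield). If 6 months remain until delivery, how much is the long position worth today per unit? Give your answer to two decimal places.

Current fair forward for the remaining 6 months: F = S·e^((r + u)·T), (r + u) = 0.0383 + 0.0273 = 0.0656
F = 5454 · e^(0.0656 × 6/12) = 5454 × 1.03334385 = 5635.8574
Value of long forward = (F − K)·e^(−rT) = (5635.8574 − 5144) · e^(−0.0383·6/12)
= 491.8574 × 0.98103220 = 482.53

$482.53 per tonne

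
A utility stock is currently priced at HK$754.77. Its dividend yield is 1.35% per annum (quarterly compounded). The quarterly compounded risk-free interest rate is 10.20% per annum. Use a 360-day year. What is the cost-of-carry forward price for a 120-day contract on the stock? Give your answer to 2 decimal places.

HK$777.04

F = S · (1+r/4)^(4T) / (1+q/4)^(4T)
= 754.77 × 1.034144 / 1.004503 = 754.77 × 1.029508
F = HK$777.04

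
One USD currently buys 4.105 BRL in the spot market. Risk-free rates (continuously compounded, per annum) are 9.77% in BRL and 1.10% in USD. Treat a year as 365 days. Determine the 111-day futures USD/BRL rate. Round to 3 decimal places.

F = S·e^((r_BRL − r_USD)T) = 4.105 · e^((0.0977 − 0.0110) × 111/365)
= 4.105 · e^0.026366 = 4.105 × 1.026717
F = 4.215 BRL per USD

4.215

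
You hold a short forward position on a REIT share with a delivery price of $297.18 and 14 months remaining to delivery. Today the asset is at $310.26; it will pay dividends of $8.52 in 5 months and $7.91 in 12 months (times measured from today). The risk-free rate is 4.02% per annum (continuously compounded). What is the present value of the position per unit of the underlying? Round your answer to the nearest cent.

PV(remaining dividends) I = 8.52·e^(−0.0402·5/12) + 7.91·e^(−0.0402·12/12) = 15.9768
Current forward F = (S − I)·e^(rT) = (310.26 − 15.9768)·e^(0.0402·14/12) = 294.2832 × 1.048017 = 308.4138
Value (long) = (F − K)·e^(−rT) = (308.4138 − 297.18) × 0.954183 = 10.7191
Short position value = −(long value) = -$10.72

-$10.72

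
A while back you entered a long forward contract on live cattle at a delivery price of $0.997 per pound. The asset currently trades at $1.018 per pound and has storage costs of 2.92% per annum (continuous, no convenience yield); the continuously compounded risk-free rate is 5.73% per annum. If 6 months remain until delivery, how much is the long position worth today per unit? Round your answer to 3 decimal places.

$0.064 per pound

Current fair forward for the remaining 6 months: F = S·e^((r + u)·T), (r + u) = 0.0573 + 0.0292 = 0.0865
F = 1.018 · e^(0.0865 × 6/12) = 1.018 × 1.044199 = 1.0630
Value of long forward = (F − K)·e^(−rT) = (1.0630 − 0.997) · e^(−0.0573·6/12)
= 0.0660 × 0.971757 = 0.064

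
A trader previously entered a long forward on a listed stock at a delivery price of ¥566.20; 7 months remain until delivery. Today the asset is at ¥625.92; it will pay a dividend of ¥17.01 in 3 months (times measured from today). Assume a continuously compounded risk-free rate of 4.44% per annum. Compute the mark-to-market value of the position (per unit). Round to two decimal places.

PV(remaining dividends) I = 17.01·e^(−0.0444·3/12) = 16.8222
Current forward F = (S − I)·e^(rT) = (625.92 − 16.8222)·e^(0.0444·7/12) = 609.0978 × 1.026238 = 625.0793
Value (long) = (F − K)·e^(−rT) = (625.0793 − 566.20) × 0.974433 = 57.3739
Value = ¥57.37

¥57.37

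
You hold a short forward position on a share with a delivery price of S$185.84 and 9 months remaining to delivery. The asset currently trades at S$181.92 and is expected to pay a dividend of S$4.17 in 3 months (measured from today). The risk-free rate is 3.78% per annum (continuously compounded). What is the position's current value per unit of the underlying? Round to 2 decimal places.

S$2.86

PV(remaining dividends) I = 4.17·e^(−0.0378·3/12) = 4.1308
Current forward F = (S − I)·e^(rT) = (181.92 − 4.1308)·e^(0.0378·9/12) = 177.7892 × 1.028756 = 182.9017
Value (long) = (F − K)·e^(−rT) = (182.9017 − 185.84) × 0.972048 = -2.8562
Short position value = −(long value) = S$2.86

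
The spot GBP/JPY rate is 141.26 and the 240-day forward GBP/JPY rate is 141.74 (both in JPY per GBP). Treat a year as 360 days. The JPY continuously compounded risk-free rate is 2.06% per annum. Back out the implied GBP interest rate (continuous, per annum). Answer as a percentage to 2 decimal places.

1.55%

F = S·e^((r_JPY − r_GBP)T) ⇒ r_GBP = r_JPY − ln(F/S)/T
ln(141.74/141.26) = 0.003392; /(240/360) = 0.005088
r_GBP = 0.0206 − 0.005088 = 0.015512
r_GBP = 1.55%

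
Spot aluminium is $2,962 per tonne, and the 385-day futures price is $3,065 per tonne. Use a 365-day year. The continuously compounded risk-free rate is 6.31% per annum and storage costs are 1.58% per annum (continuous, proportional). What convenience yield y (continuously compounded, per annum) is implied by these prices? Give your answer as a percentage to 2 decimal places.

4.65%

F = S·e^((r+u−y)T) ⇒ (r+u−y) = ln(F/S)/T
ln(3065/2962) = 0.034183; /T ⇒ 0.032407
y = r + u − ln(F/S)/T = 0.0631 + 0.0158 − 0.032407 = 0.046493
y = 4.65%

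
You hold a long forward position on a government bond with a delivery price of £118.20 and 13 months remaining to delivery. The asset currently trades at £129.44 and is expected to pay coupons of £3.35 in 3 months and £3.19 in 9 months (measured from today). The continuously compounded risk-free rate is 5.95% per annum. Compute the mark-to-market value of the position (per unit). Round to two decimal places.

PV(remaining coupons) I = 3.35·e^(−0.0595·3/12) + 3.19·e^(−0.0595·9/12) = 6.3513
Current forward F = (S − I)·e^(rT) = (129.44 − 6.3513)·e^(0.0595·13/12) = 123.0887 × 1.066581 = 131.2841
Value (long) = (F − K)·e^(−rT) = (131.2841 − 118.20) × 0.937575 = 12.2673
Value = £12.27

£12.27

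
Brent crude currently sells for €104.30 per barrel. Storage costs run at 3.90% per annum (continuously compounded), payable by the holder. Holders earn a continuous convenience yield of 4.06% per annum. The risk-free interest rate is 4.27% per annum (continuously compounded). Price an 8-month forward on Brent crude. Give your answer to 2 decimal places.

€107.20 per barrel

Net carry = r + u − y = 0.0427 + 0.0390 − 0.0406 = 0.0411
F = S·e^((r+u−y)T) = 104.30 · e^(0.0411 × 8/12) = 104.30 · e^0.027400
= 104.30 × 1.027779 = €107.20 per barrel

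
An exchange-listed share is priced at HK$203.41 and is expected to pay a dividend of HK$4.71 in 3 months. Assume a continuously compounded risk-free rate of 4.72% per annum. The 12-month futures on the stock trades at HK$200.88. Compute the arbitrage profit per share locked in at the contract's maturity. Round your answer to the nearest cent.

HK$7.48 per share

PV(dividends) I = 4.71·e^(−0.0472·3/12) = 4.6547
Fair futures F* = (S − I)·e^(rT) = (203.41 − 4.6547)·e^0.047200 = 198.7553 × 1.048332 = 208.3615
Market HK$200.88 < fair 208.3615: forward underpriced → reverse cash-and-carry (short the stock, invest proceeds at r, pay the dividends, go long the forward).
Profit at T = |F_mkt − F*| = |200.88 − 208.3615| = HK$7.48 per share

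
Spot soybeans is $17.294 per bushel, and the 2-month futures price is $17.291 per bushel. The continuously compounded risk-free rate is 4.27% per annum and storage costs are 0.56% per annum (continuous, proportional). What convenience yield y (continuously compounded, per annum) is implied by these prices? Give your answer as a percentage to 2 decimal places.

F = S·e^((r+u−y)T) ⇒ (r+u−y) = ln(F/S)/T
ln(17.291/17.294) = -0.000173; /T ⇒ -0.001038
y = r + u − ln(F/S)/T = 0.0427 + 0.0056 + 0.001038 = 0.049338
y = 4.93%

4.93%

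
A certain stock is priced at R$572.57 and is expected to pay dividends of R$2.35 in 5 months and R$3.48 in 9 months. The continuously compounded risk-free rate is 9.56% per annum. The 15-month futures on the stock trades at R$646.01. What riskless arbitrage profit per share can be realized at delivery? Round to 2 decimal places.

PV(dividends) I = 2.35·e^(−0.0956·5/12) + 3.48·e^(−0.0956·9/12) = 5.4975
Fair futures F* = (S − I)·e^(rT) = (572.57 − 5.4975)·e^0.119500 = 567.0725 × 1.126933 = 639.0527
Market R$646.01 > fair 639.0527: forward overpriced → cash-and-carry (borrow at r, buy the stock and collect the dividends, short the forward).
Profit at T = |F_mkt − F*| = |646.01 − 639.0527| = R$6.96 per share

R$6.96 per share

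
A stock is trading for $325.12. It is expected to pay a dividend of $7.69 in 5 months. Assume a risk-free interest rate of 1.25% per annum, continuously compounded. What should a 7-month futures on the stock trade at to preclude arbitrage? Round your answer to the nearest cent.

$319.79

PV(dividends) I = 7.69·e^(−0.0125·5/12)
I = 7.6501
F = (S − I)·e^(rT) = (325.12 − 7.6501) · e^(0.0125·7/12)
= 317.4699 · e^0.007292 = 317.4699 × 1.007319 = $319.79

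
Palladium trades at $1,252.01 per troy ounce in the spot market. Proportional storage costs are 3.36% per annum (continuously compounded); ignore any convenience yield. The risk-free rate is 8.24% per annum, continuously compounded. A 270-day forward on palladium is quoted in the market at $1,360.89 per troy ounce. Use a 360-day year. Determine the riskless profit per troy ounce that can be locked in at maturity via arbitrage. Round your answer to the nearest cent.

Fair forward: F* = S·e^(carry·T), with carry = (r + u) = 0.0824 + 0.0336 = 0.1160
F* = 1252.01 · e^(0.1160 × 270/360) = 1252.01 · e^0.08700000 = 1252.01 × 1.09089668 = $1365.8136
Market $1360.89 < fair $1365.8136: forward underpriced → reverse cash-and-carry (short spot, go long the forward).
At maturity, profit = |F_mkt − F*| = |1360.89 − 1365.8136| = $4.92 per troy ounce

$4.92 per troy ounce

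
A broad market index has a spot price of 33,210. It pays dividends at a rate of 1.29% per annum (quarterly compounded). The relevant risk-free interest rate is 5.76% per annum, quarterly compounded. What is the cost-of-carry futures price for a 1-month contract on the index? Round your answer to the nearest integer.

33,333

F = S · (1+r/4)^(4T) / (1+q/4)^(4T)
= 33210 × 1.004777 / 1.001074 = 33210 × 1.003699
F = 33,333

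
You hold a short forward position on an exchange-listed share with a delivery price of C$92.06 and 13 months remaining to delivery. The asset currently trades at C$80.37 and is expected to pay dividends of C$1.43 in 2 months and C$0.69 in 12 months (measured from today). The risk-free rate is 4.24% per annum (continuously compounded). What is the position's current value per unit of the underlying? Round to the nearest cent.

PV(remaining dividends) I = 1.43·e^(−0.0424·2/12) + 0.69·e^(−0.0424·12/12) = 2.0813
Current forward F = (S − I)·e^(rT) = (80.37 − 2.0813)·e^(0.0424·13/12) = 78.2887 × 1.047005 = 81.9687
Value (long) = (F − K)·e^(−rT) = (81.9687 − 92.06) × 0.955106 = -9.6383
Short position value = −(long value) = C$9.64

C$9.64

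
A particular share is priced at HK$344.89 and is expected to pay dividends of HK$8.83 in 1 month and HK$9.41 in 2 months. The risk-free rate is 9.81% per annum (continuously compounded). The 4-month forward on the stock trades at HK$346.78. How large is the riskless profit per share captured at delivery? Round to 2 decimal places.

HK$9.04 per share

PV(dividends) I = 8.83·e^(−0.0981·1/12) + 9.41·e^(−0.0981·2/12) = 18.0155
Fair forward F* = (S − I)·e^(rT) = (344.89 − 18.0155)·e^0.032700 = 326.8745 × 1.033241 = 337.7401
Market HK$346.78 > fair 337.7401: forward overpriced → cash-and-carry (borrow at r, buy the stock and collect the dividends, short the forward).
Profit at T = |F_mkt − F*| = |346.78 − 337.7401| = HK$9.04 per share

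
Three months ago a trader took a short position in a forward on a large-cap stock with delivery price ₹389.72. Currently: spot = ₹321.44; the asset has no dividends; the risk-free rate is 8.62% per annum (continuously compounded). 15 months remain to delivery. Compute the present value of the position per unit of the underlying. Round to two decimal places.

₹28.47

Current fair forward for the remaining 15 months: F = S·e^(r·T), r = 0.0862
F = 321.44 · e^(0.0862 × 15/12) = 321.44 × 1.113769 = 358.0099
Value of long forward = (F − K)·e^(−rT) = (358.0099 − 389.72) · e^(−0.0862·15/12)
= -31.7101 × 0.897852 = -28.47
Short position value = −(long value) = ₹28.47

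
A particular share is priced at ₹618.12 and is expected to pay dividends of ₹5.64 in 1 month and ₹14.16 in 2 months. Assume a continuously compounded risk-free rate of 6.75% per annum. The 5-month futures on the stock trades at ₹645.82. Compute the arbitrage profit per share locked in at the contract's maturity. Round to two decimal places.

PV(dividends) I = 5.64·e^(−0.0675·1/12) + 14.16·e^(−0.0675·2/12) = 19.6100
Fair futures F* = (S − I)·e^(rT) = (618.12 − 19.6100)·e^0.028125 = 598.5100 × 1.028524 = 615.5819
Market ₹645.82 > fair 615.5819: forward overpriced → cash-and-carry (borrow at r, buy the stock and collect the dividends, short the forward).
Profit at T = |F_mkt − F*| = |645.82 − 615.5819| = ₹30.24 per share

₹30.24 per share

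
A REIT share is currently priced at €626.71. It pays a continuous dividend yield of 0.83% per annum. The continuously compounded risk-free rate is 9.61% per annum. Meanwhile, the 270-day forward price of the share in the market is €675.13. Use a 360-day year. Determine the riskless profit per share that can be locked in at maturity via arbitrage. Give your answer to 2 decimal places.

€5.76 per share

Fair forward: F* = S·e^(carry·T), with carry = (r − q) = 0.0961 − 0.0083 = 0.0878
F* = 626.71 · e^(0.0878 × 270/360) = 626.71 · e^0.065850 = 626.71 × 1.068066 = €669.3676
Market €675.13 > fair €669.3676: forward overpriced → cash-and-carry (buy spot, short the forward).
At maturity, profit = |F_mkt − F*| = |675.13 − 669.3676| = €5.76 per share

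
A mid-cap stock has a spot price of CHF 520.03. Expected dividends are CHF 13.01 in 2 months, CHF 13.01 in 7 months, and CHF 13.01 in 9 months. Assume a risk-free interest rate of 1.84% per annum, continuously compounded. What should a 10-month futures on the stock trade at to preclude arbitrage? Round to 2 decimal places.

PV(dividends) I = 13.01·e^(−0.0184·2/12) + 13.01·e^(−0.0184·7/12) + 13.01·e^(−0.0184·9/12)
I = 12.9702 + 12.8711 + 12.8317 = 38.6730
F = (S − I)·e^(rT) = (520.03 − 38.6730) · e^(0.0184·10/12)
= 481.3570 · e^0.015333 = 481.3570 × 1.015451 = CHF 488.79

CHF 488.79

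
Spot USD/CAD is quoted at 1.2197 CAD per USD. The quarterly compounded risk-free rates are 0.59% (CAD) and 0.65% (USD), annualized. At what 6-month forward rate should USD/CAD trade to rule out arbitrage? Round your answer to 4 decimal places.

By covered interest parity, F = S · (1+r_CAD/4)^(4T) / (1+r_USD/4)^(4T)
= 1.2197 × 1.002952 / 1.003253 = 1.2197 × 0.999700
F = 1.2193 CAD per USD

1.2193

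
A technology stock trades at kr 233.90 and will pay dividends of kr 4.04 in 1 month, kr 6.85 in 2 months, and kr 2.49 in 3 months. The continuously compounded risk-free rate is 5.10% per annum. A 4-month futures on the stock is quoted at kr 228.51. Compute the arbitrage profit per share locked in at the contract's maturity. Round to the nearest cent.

PV(dividends) I = 4.04·e^(−0.0510·1/12) + 6.85·e^(−0.0510·2/12) + 2.49·e^(−0.0510·3/12) = 13.2733
Fair futures F* = (S − I)·e^(rT) = (233.90 − 13.2733)·e^0.017000 = 220.6267 × 1.017145 = 224.4093
Market kr 228.51 > fair 224.4093: forward overpriced → cash-and-carry (borrow at r, buy the stock and collect the dividends, short the forward).
Profit at T = |F_mkt − F*| = |228.51 − 224.4093| = kr 4.10 per share

kr 4.10 per share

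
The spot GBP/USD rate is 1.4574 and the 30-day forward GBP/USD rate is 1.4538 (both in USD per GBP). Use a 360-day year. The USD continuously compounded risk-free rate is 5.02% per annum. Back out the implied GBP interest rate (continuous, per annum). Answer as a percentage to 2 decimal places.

7.99%

F = S·e^((r_USD − r_GBP)T) ⇒ r_GBP = r_USD − ln(F/S)/T
ln(1.4538/1.4574) = -0.002473; /(30/360) = -0.029676
r_GBP = 0.0502 + 0.029676 = 0.079876
r_GBP = 7.99%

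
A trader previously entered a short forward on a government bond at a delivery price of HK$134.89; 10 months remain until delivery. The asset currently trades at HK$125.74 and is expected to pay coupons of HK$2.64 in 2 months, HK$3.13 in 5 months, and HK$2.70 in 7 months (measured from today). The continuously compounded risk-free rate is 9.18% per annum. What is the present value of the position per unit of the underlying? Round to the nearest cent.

HK$7.39

PV(remaining coupons) I = 2.64·e^(−0.0918·2/12) + 3.13·e^(−0.0918·5/12) + 2.70·e^(−0.0918·7/12) = 8.1717
Current forward F = (S − I)·e^(rT) = (125.74 − 8.1717)·e^(0.0918·10/12) = 117.5683 × 1.079502 = 126.9152
Value (long) = (F − K)·e^(−rT) = (126.9152 − 134.89) × 0.926353 = -7.3875
Short position value = −(long value) = HK$7.39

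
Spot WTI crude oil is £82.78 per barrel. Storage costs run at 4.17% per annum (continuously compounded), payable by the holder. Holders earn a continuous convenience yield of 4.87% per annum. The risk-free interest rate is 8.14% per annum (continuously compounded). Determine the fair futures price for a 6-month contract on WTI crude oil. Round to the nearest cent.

Net carry = r + u − y = 0.0814 + 0.0417 − 0.0487 = 0.0744
F = S·e^((r+u−y)T) = 82.78 · e^(0.0744 × 6/12) = 82.78 · e^0.037200
= 82.78 × 1.037901 = £85.92 per barrel

£85.92 per barrel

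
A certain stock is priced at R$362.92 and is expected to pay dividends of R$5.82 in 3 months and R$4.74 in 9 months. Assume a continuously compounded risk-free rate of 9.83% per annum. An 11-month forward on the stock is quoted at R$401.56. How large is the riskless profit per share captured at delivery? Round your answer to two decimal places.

PV(dividends) I = 5.82·e^(−0.0983·3/12) + 4.74·e^(−0.0983·9/12) = 10.0818
Fair forward F* = (S − I)·e^(rT) = (362.92 − 10.0818)·e^0.090108 = 352.8382 × 1.094292 = 386.1080
Market R$401.56 > fair 386.1080: forward overpriced → cash-and-carry (borrow at r, buy the stock and collect the dividends, short the forward).
Profit at T = |F_mkt − F*| = |401.56 − 386.1080| = R$15.45 per share

R$15.45 per share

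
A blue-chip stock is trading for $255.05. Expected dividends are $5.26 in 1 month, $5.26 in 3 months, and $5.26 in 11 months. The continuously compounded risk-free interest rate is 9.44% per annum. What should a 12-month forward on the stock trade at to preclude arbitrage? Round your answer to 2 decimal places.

$263.62

PV(dividends) I = 5.26·e^(−0.0944·1/12) + 5.26·e^(−0.0944·3/12) + 5.26·e^(−0.0944·11/12)
I = 5.2188 + 5.1373 + 4.8240 = 15.1801
F = (S − I)·e^(rT) = (255.05 − 15.1801) · e^(0.0944·12/12)
= 239.8699 · e^0.094400 = 239.8699 × 1.098999 = $263.62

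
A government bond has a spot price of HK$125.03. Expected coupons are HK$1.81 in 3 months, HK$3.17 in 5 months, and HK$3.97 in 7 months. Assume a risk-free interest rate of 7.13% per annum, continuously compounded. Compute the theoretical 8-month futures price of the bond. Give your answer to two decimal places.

HK$122.03

PV(coupons) I = 1.81·e^(−0.0713·3/12) + 3.17·e^(−0.0713·5/12) + 3.97·e^(−0.0713·7/12)
I = 1.7780 + 3.0772 + 3.8083 = 8.6635
F = (S − I)·e^(rT) = (125.03 − 8.6635) · e^(0.0713·8/12)
= 116.3665 · e^0.047533 = 116.3665 × 1.048681 = HK$122.03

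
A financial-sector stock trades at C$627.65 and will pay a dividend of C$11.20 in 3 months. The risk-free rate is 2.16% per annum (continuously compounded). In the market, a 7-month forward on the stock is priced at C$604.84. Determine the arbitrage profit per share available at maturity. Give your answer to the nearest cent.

PV(dividends) I = 11.20·e^(−0.0216·3/12) = 11.1397
Fair forward F* = (S − I)·e^(rT) = (627.65 − 11.1397)·e^0.012600 = 616.5103 × 1.012680 = 624.3277
Market C$604.84 < fair 624.3277: forward underpriced → reverse cash-and-carry (short the stock, invest proceeds at r, pay the dividends, go long the forward).
Profit at T = |F_mkt − F*| = |604.84 − 624.3277| = C$19.49 per share

C$19.49 per share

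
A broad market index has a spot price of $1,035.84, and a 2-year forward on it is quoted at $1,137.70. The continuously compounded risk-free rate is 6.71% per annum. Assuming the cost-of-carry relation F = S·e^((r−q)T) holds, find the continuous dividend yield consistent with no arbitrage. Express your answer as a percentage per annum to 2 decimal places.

From F = S·e^((r−q)T): (r − q) = ln(F/S)/T
ln(1137.70/1035.84) = ln(1.098336) = 0.093796
(r − q) = 0.093796 / (2) = 0.046898
q = r − ln(F/S)/T = 0.0671 − 0.046898 = 0.020202
q = 2.02%

2.02%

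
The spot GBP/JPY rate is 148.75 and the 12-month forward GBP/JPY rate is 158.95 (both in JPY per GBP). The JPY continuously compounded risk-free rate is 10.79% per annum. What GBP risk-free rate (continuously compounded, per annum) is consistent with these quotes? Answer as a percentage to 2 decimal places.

4.16%

F = S·e^((r_JPY − r_GBP)T) ⇒ r_GBP = r_JPY − ln(F/S)/T
ln(158.95/148.75) = 0.066323; /(12/12) = 0.066323
r_GBP = 0.1079 − 0.066323 = 0.041577
r_GBP = 4.16%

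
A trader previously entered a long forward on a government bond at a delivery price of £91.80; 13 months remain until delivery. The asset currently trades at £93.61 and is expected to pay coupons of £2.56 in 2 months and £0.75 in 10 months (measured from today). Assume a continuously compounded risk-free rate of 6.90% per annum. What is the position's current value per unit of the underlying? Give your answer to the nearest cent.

PV(remaining coupons) I = 2.56·e^(−0.0690·2/12) + 0.75·e^(−0.0690·10/12) = 3.2388
Current forward F = (S − I)·e^(rT) = (93.61 − 3.2388)·e^(0.0690·13/12) = 90.3712 × 1.077615 = 97.3854
Value (long) = (F − K)·e^(−rT) = (97.3854 − 91.80) × 0.927975 = 5.1831
Value = £5.18

£5.18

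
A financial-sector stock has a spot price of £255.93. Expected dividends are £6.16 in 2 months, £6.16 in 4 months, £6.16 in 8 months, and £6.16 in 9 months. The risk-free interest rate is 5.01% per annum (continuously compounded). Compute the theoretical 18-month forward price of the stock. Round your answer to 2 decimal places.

£249.97

PV(dividends) I = 6.16·e^(−0.0501·2/12) + 6.16·e^(−0.0501·4/12) + 6.16·e^(−0.0501·8/12) + 6.16·e^(−0.0501·9/12)
I = 6.1088 + 6.0580 + 5.9577 + 5.9328 = 24.0573
F = (S − I)·e^(rT) = (255.93 − 24.0573) · e^(0.0501·18/12)
= 231.8727 · e^0.075150 = 231.8727 × 1.078046 = £249.97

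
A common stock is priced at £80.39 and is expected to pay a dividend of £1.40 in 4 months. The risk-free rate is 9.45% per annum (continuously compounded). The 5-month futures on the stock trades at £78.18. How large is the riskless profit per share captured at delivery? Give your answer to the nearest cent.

£4.03 per share

PV(dividends) I = 1.40·e^(−0.0945·4/12) = 1.3566
Fair futures F* = (S − I)·e^(rT) = (80.39 − 1.3566)·e^0.039375 = 79.0334 × 1.040160 = 82.2074
Market £78.18 < fair 82.2074: forward underpriced → reverse cash-and-carry (short the stock, invest proceeds at r, pay the dividends, go long the forward).
Profit at T = |F_mkt − F*| = |78.18 − 82.2074| = £4.03 per share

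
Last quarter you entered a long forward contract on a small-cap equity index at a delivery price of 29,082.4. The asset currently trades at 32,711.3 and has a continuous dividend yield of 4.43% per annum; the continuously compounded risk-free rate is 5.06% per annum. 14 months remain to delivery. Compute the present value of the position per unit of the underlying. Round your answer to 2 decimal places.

3648.36

Current fair forward for the remaining 14 months: F = S·e^((r − q)·T), (r − q) = 0.0506 − 0.0443 = 0.0063
F = 32711.3 · e^(0.0063 × 14/12) = 32711.3 × 1.00737708 = 32952.6139
Value of long forward = (F − K)·e^(−rT) = (32952.6139 − 29082.4) · e^(−0.0506·14/12)
= 3870.2139 × 0.94267535 = 3648.36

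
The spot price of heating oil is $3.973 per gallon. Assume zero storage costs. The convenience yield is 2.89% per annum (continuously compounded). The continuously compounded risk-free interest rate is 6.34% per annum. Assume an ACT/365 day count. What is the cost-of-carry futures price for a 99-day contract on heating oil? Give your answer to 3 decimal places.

Net carry = r + u − y = 0.0634 + 0.0000 − 0.0289 = 0.0345
F = S·e^((r+u−y)T) = 3.973 · e^(0.0345 × 99/365) = 3.973 · e^0.009358
= 3.973 × 1.009402 = $4.010 per gallon

$4.010 per gallon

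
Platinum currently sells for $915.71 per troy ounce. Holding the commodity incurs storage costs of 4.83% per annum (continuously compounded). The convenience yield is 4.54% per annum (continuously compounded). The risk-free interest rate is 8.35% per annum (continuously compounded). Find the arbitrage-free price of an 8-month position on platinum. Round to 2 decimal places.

Net carry = r + u − y = 0.0835 + 0.0483 − 0.0454 = 0.0864
F = S·e^((r+u−y)T) = 915.71 · e^(0.0864 × 8/12) = 915.71 · e^0.057600
= 915.71 × 1.059291 = $970.00 per troy ounce

$970.00 per troy ounce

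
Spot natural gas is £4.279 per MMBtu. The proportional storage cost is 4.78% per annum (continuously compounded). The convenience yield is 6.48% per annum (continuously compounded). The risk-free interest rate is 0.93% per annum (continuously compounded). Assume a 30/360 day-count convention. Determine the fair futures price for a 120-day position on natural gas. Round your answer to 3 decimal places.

Net carry = r + u − y = 0.0093 + 0.0478 − 0.0648 = -0.0077
F = S·e^((r+u−y)T) = 4.279 · e^(-0.0077 × 120/360) = 4.279 · e^-0.002567
= 4.279 × 0.997436 = £4.268 per MMBtu

£4.268 per MMBtu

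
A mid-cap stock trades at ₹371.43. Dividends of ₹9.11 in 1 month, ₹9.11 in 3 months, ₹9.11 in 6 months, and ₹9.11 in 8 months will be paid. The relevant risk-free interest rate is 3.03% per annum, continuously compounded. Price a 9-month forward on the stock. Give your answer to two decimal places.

PV(dividends) I = 9.11·e^(−0.0303·1/12) + 9.11·e^(−0.0303·3/12) + 9.11·e^(−0.0303·6/12) + 9.11·e^(−0.0303·8/12)
I = 9.0870 + 9.0413 + 8.9730 + 8.9278 = 36.0291
F = (S − I)·e^(rT) = (371.43 − 36.0291) · e^(0.0303·9/12)
= 335.4009 · e^0.022725 = 335.4009 × 1.022985 = ₹343.11

₹343.11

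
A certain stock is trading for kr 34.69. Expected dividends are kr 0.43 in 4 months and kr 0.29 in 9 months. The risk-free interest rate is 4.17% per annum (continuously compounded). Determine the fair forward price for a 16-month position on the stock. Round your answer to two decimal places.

PV(dividends) I = 0.43·e^(−0.0417·4/12) + 0.29·e^(−0.0417·9/12)
I = 0.4241 + 0.2811 = 0.7052
F = (S − I)·e^(rT) = (34.69 − 0.7052) · e^(0.0417·16/12)
= 33.9848 · e^0.055600 = 33.9848 × 1.057175 = kr 35.93

kr 35.93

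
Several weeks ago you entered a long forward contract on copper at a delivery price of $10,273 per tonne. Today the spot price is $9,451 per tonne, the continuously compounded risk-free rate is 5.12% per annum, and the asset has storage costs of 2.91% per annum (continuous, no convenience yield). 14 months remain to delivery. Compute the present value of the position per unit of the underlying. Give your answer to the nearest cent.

Current fair forward for the remaining 14 months: F = S·e^((r + u)·T), (r + u) = 0.0512 + 0.0291 = 0.0803
F = 9451 · e^(0.0803 × 14/12) = 9451 × 1.09821192 = 10379.2009
Value of long forward = (F − K)·e^(−rT) = (10379.2009 − 10273) · e^(−0.0512·14/12)
= 106.2009 × 0.94201570 = 100.04

$100.04 per tonne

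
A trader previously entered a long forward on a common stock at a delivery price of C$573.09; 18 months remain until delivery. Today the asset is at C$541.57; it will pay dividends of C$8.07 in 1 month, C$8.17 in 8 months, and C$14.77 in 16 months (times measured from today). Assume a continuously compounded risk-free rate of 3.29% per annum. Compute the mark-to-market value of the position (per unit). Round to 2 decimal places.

PV(remaining dividends) I = 8.07·e^(−0.0329·1/12) + 8.17·e^(−0.0329·8/12) + 14.77·e^(−0.0329·16/12) = 30.1768
Current forward F = (S − I)·e^(rT) = (541.57 − 30.1768)·e^(0.0329·18/12) = 511.3932 × 1.050588 = 537.2636
Value (long) = (F − K)·e^(−rT) = (537.2636 − 573.09) × 0.951848 = -34.1013
Value = -C$34.10

-C$34.10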